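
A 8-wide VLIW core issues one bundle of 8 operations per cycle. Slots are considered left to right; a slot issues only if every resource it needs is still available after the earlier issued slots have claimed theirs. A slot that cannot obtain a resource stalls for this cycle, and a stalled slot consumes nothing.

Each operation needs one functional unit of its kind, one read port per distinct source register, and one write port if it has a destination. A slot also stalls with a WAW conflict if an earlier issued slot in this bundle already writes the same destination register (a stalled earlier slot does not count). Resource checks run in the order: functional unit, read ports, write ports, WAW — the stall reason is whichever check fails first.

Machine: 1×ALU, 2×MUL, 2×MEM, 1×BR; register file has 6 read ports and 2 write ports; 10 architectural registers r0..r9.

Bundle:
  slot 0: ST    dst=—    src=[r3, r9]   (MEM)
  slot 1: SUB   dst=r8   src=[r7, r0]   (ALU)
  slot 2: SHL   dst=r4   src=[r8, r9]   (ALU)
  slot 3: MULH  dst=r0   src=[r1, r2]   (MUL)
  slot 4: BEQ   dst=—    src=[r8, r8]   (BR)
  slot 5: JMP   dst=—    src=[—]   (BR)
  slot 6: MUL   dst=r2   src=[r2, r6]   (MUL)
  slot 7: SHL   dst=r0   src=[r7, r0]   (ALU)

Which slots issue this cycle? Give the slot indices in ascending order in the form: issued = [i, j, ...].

issued = [0, 1, 3, 5]

(0) want 1×MEM +2rd +0wr — yes → AL1|MU2|ME1|BR1|rd4|wr2
(1) want 1×ALU +2rd +1wr — yes → AL0|MU2|ME1|BR1|rd2|wr1
(2) want 1×ALU +2rd +1wr — FU → AL0|MU2|ME1|BR1|rd2|wr1
(3) want 1×MUL +2rd +1wr — yes → AL0|MU1|ME1|BR1|rd0|wr0
(4) want 1×BR +1rd +0wr — RD_PORT → AL0|MU1|ME1|BR1|rd0|wr0
(5) want 1×BR +0rd +0wr — yes → AL0|MU1|ME1|BR0|rd0|wr0
(6) want 1×MUL +2rd +1wr — RD_PORT → AL0|MU1|ME1|BR0|rd0|wr0
(7) want 1×ALU +2rd +1wr — FU → AL0|MU1|ME1|BR0|rd0|wr0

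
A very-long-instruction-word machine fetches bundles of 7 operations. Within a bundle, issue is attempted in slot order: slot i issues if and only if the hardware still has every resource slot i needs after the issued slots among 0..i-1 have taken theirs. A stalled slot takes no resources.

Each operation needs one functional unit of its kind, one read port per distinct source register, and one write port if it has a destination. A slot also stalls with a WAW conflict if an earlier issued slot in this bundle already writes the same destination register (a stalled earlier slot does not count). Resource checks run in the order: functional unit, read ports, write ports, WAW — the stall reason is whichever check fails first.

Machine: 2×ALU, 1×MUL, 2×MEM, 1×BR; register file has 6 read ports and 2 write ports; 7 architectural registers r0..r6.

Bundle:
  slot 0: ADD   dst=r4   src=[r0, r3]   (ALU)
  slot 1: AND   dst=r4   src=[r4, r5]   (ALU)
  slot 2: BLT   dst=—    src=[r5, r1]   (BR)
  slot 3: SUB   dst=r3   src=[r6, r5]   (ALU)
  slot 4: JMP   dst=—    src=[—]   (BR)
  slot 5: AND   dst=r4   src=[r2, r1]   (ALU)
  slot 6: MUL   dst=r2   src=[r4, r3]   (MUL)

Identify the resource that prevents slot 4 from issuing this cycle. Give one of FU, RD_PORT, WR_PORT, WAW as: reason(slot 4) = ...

  0. ALU→r4 ⇒ go  {1A/1Mu/2Ld/1B | 4r 1w}
  1. ALU→r4 ⇒ no(WAW)  {1A/1Mu/2Ld/1B | 4r 1w}
  2. BR ⇒ go  {1A/1Mu/2Ld/0B | 2r 1w}
  3. ALU→r3 ⇒ go  {0A/1Mu/2Ld/0B | 0r 0w}
  4. BR ⇒ no(FU)  {0A/1Mu/2Ld/0B | 0r 0w}
  5. ALU→r4 ⇒ no(FU)  {0A/1Mu/2Ld/0B | 0r 0w}
  6. MUL→r2 ⇒ no(RD_PORT)  {0A/1Mu/2Ld/0B | 0r 0w}

reason(slot 4) = FU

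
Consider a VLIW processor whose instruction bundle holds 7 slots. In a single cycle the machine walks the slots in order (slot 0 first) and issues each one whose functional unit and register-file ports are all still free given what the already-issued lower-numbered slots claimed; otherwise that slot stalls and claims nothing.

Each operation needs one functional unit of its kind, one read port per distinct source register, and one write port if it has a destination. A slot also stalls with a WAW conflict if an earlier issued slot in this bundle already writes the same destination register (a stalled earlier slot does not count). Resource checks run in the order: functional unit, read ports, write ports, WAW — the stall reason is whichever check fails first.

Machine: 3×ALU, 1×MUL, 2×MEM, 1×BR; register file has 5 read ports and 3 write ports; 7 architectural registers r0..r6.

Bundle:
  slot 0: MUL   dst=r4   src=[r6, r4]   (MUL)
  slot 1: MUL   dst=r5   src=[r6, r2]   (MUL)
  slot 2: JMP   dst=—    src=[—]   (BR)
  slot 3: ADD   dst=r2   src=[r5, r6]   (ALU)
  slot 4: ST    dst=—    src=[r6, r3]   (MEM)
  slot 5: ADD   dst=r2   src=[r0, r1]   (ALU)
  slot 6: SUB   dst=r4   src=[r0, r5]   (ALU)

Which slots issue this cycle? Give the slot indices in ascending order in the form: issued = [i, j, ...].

(0) want 1×MUL +2rd +1wr — yes → AL3|MU0|ME2|BR1|rd3|wr2
(1) want 1×MUL +2rd +1wr — FU → AL3|MU0|ME2|BR1|rd3|wr2
(2) want 1×BR +0rd +0wr — yes → AL3|MU0|ME2|BR0|rd3|wr2
(3) want 1×ALU +2rd +1wr — yes → AL2|MU0|ME2|BR0|rd1|wr1
(4) want 1×MEM +2rd +0wr — RD_PORT → AL2|MU0|ME2|BR0|rd1|wr1
(5) want 1×ALU +2rd +1wr — RD_PORT → AL2|MU0|ME2|BR0|rd1|wr1
(6) want 1×ALU +2rd +1wr — RD_PORT → AL2|MU0|ME2|BR0|rd1|wr1

issued = [0, 2, 3]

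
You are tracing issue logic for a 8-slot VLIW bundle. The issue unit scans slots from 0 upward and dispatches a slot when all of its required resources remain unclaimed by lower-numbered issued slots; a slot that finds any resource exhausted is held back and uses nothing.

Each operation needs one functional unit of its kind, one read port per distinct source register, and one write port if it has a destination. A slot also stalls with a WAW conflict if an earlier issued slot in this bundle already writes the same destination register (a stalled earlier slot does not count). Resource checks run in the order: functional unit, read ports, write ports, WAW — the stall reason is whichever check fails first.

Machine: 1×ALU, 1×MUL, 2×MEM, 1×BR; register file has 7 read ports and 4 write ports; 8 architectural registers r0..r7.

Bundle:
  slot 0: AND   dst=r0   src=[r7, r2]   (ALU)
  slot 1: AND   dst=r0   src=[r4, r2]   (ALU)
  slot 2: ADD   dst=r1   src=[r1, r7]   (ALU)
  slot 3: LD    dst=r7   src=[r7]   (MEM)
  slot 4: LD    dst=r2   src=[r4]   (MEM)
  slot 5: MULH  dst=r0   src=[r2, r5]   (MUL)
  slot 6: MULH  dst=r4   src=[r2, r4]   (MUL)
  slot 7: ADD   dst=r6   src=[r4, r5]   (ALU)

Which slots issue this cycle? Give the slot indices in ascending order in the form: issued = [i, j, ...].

[0] ALU needs rd=2 wr=1: ok; after: ALU=0 MUL=1 MEM=2 BR=1, R=5, W=3
[1] ALU needs rd=2 wr=1: FU; after: ALU=0 MUL=1 MEM=2 BR=1, R=5, W=3
[2] ALU needs rd=2 wr=1: FU; after: ALU=0 MUL=1 MEM=2 BR=1, R=5, W=3
[3] MEM needs rd=1 wr=1: ok; after: ALU=0 MUL=1 MEM=1 BR=1, R=4, W=2
[4] MEM needs rd=1 wr=1: ok; after: ALU=0 MUL=1 MEM=0 BR=1, R=3, W=1
[5] MUL needs rd=2 wr=1: WAW; after: ALU=0 MUL=1 MEM=0 BR=1, R=3, W=1
[6] MUL needs rd=2 wr=1: ok; after: ALU=0 MUL=0 MEM=0 BR=1, R=1, W=0
[7] ALU needs rd=2 wr=1: FU; after: ALU=0 MUL=0 MEM=0 BR=1, R=1, W=0

issued = [0, 3, 4, 6]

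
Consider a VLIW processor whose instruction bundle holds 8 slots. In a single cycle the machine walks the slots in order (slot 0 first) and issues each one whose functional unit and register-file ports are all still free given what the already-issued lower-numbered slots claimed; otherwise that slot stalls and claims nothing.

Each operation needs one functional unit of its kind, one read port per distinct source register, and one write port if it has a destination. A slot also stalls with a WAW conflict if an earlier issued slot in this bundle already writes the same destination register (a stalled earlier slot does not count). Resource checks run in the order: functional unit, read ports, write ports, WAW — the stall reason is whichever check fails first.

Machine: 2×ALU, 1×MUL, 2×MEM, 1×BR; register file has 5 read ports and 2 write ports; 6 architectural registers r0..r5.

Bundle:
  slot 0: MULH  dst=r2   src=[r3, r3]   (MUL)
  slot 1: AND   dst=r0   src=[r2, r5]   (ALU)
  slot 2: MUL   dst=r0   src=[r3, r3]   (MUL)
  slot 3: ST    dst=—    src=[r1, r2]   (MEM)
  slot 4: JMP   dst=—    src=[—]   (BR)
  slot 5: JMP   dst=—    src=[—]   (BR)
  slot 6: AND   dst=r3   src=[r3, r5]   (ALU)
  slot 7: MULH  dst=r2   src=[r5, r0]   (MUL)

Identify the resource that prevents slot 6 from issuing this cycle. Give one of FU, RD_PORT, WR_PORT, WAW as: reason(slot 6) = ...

(0) want 1×MUL +1rd +1wr — yes → AL2|MU0|ME2|BR1|rd4|wr1
(1) want 1×ALU +2rd +1wr — yes → AL1|MU0|ME2|BR1|rd2|wr0
(2) want 1×MUL +1rd +1wr — FU → AL1|MU0|ME2|BR1|rd2|wr0
(3) want 1×MEM +2rd +0wr — yes → AL1|MU0|ME1|BR1|rd0|wr0
(4) want 1×BR +0rd +0wr — yes → AL1|MU0|ME1|BR0|rd0|wr0
(5) want 1×BR +0rd +0wr — FU → AL1|MU0|ME1|BR0|rd0|wr0
(6) want 1×ALU +2rd +1wr — RD_PORT → AL1|MU0|ME1|BR0|rd0|wr0
(7) want 1×MUL +2rd +1wr — FU → AL1|MU0|ME1|BR0|rd0|wr0

reason(slot 6) = RD_PORT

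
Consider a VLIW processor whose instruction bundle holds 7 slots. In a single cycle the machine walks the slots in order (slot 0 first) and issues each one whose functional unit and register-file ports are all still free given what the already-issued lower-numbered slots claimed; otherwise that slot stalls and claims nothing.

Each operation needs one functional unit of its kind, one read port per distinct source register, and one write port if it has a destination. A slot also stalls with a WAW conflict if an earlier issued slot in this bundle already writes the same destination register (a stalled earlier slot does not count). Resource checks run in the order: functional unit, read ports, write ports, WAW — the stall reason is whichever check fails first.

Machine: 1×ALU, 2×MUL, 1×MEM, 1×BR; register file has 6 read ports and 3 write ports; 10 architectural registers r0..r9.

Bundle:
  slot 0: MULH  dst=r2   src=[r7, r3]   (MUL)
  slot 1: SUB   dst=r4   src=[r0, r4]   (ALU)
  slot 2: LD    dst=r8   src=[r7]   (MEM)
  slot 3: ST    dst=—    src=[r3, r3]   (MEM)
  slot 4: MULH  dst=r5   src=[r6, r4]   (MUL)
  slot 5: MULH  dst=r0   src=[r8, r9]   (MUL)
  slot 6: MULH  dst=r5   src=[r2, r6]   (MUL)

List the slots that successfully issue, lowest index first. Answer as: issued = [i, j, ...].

issued = [0, 1, 2]

[0] MUL needs rd=2 wr=1: ok; after: ALU=1 MUL=1 MEM=1 BR=1, R=4, W=2
[1] ALU needs rd=2 wr=1: ok; after: ALU=0 MUL=1 MEM=1 BR=1, R=2, W=1
[2] MEM needs rd=1 wr=1: ok; after: ALU=0 MUL=1 MEM=0 BR=1, R=1, W=0
[3] MEM needs rd=1 wr=0: FU; after: ALU=0 MUL=1 MEM=0 BR=1, R=1, W=0
[4] MUL needs rd=2 wr=1: RD_PORT; after: ALU=0 MUL=1 MEM=0 BR=1, R=1, W=0
[5] MUL needs rd=2 wr=1: RD_PORT; after: ALU=0 MUL=1 MEM=0 BR=1, R=1, W=0
[6] MUL needs rd=2 wr=1: RD_PORT; after: ALU=0 MUL=1 MEM=0 BR=1, R=1, W=0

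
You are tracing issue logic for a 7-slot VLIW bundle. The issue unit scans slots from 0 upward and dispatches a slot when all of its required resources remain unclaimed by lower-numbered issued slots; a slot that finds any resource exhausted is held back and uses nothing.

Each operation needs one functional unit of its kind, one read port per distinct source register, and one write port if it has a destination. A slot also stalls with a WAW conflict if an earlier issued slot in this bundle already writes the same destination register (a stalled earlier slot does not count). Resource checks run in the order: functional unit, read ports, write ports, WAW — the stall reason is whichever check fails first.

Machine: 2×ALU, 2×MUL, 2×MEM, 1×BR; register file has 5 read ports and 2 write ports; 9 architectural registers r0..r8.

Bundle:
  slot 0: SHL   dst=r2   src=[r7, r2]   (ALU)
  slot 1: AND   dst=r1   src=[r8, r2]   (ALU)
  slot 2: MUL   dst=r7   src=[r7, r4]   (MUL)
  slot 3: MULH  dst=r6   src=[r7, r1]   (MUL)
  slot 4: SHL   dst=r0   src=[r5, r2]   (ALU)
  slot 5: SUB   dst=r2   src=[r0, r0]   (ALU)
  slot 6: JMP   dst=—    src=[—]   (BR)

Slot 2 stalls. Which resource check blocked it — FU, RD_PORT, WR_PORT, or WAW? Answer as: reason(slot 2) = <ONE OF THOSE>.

reason(slot 2) = RD_PORT

(0) want 1×ALU +2rd +1wr — yes → AL1|MU2|ME2|BR1|rd3|wr1
(1) want 1×ALU +2rd +1wr — yes → AL0|MU2|ME2|BR1|rd1|wr0
(2) want 1×MUL +2rd +1wr — RD_PORT → AL0|MU2|ME2|BR1|rd1|wr0
(3) want 1×MUL +2rd +1wr — RD_PORT → AL0|MU2|ME2|BR1|rd1|wr0
(4) want 1×ALU +2rd +1wr — FU → AL0|MU2|ME2|BR1|rd1|wr0
(5) want 1×ALU +1rd +1wr — FU → AL0|MU2|ME2|BR1|rd1|wr0
(6) want 1×BR +0rd +0wr — yes → AL0|MU2|ME2|BR0|rd1|wr0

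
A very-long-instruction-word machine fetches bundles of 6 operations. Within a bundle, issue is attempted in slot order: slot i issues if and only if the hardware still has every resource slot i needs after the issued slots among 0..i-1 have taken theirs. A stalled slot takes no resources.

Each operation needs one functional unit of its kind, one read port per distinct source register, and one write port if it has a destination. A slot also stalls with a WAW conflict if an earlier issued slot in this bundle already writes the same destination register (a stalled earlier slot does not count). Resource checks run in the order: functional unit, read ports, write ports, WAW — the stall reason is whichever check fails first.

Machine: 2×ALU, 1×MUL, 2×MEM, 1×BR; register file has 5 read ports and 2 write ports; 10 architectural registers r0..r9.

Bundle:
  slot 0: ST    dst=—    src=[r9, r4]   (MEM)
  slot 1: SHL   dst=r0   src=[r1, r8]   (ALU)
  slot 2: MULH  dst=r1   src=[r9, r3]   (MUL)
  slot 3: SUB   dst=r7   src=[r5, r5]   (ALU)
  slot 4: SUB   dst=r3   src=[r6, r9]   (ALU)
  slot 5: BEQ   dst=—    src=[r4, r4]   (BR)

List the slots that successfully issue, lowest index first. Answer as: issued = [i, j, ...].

issued = [0, 1, 3]

(0) want 1×MEM +2rd +0wr — yes → AL2|MU1|ME1|BR1|rd3|wr2
(1) want 1×ALU +2rd +1wr — yes → AL1|MU1|ME1|BR1|rd1|wr1
(2) want 1×MUL +2rd +1wr — RD_PORT → AL1|MU1|ME1|BR1|rd1|wr1
(3) want 1×ALU +1rd +1wr — yes → AL0|MU1|ME1|BR1|rd0|wr0
(4) want 1×ALU +2rd +1wr — FU → AL0|MU1|ME1|BR1|rd0|wr0
(5) want 1×BR +1rd +0wr — RD_PORT → AL0|MU1|ME1|BR1|rd0|wr0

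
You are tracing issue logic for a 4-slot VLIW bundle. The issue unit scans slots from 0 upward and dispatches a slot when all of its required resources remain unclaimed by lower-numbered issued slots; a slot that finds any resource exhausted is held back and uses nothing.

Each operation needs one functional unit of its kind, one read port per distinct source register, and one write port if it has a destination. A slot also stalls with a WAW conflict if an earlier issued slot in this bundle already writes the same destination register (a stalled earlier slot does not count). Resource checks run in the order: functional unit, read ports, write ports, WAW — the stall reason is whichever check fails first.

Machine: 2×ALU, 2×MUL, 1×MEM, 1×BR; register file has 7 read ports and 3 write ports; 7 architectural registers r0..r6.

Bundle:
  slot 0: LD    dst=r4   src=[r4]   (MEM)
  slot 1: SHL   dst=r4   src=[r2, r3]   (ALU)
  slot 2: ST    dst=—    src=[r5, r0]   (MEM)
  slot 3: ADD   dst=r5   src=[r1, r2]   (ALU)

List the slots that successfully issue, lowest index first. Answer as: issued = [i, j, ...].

  0. MEM→r4 ⇒ go  {2A/2Mu/0Ld/1B | 6r 2w}
  1. ALU→r4 ⇒ no(WAW)  {2A/2Mu/0Ld/1B | 6r 2w}
  2. MEM ⇒ no(FU)  {2A/2Mu/0Ld/1B | 6r 2w}
  3. ALU→r5 ⇒ go  {1A/2Mu/0Ld/1B | 4r 1w}

issued = [0, 3]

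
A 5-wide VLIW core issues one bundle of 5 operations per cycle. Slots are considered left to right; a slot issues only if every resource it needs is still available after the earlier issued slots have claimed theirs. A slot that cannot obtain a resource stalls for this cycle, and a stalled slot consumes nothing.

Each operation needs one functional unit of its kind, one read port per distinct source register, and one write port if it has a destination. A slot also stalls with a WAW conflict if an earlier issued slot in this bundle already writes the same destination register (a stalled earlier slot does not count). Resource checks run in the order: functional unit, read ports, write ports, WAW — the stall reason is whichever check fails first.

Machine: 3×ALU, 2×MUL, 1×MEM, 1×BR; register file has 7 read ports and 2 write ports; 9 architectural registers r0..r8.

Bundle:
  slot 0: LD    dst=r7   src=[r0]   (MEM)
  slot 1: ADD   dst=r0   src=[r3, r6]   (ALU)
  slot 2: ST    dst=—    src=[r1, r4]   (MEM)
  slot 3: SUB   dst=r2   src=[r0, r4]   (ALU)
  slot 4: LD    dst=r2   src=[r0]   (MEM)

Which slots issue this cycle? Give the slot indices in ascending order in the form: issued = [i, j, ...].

[0] MEM needs rd=1 wr=1: ok; after: ALU=3 MUL=2 MEM=0 BR=1, R=6, W=1
[1] ALU needs rd=2 wr=1: ok; after: ALU=2 MUL=2 MEM=0 BR=1, R=4, W=0
[2] MEM needs rd=2 wr=0: FU; after: ALU=2 MUL=2 MEM=0 BR=1, R=4, W=0
[3] ALU needs rd=2 wr=1: WR_PORT; after: ALU=2 MUL=2 MEM=0 BR=1, R=4, W=0
[4] MEM needs rd=1 wr=1: FU; after: ALU=2 MUL=2 MEM=0 BR=1, R=4, W=0

issued = [0, 1]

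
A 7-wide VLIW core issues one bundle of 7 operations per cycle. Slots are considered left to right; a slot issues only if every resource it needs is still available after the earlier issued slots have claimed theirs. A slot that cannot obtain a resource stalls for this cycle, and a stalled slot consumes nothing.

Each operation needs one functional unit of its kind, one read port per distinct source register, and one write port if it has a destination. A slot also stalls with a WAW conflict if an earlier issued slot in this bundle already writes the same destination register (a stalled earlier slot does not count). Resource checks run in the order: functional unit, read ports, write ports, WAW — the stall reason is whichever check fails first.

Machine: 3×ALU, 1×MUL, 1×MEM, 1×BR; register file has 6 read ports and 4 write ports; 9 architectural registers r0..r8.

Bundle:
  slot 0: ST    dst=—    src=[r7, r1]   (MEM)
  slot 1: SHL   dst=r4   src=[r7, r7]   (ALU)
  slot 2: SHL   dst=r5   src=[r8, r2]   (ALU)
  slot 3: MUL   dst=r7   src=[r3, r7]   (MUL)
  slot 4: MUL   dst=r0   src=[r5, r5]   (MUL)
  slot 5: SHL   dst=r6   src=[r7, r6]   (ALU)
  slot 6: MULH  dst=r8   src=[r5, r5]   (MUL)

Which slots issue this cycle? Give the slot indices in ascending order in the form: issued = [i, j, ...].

issued = [0, 1, 2, 4]

#0 MEM src=r7,r1 dispatched  <A:3 Mu:1 Ld:0 B:1 rd:4 wr:4>
#1 ALU src=r7,r7 dispatched  <A:2 Mu:1 Ld:0 B:1 rd:3 wr:3>
#2 ALU src=r8,r2 dispatched  <A:1 Mu:1 Ld:0 B:1 rd:1 wr:2>
#3 MUL src=r3,r7 held:RD_PORT  <A:1 Mu:1 Ld:0 B:1 rd:1 wr:2>
#4 MUL src=r5,r5 dispatched  <A:1 Mu:0 Ld:0 B:1 rd:0 wr:1>
#5 ALU src=r7,r6 held:RD_PORT  <A:1 Mu:0 Ld:0 B:1 rd:0 wr:1>
#6 MUL src=r5,r5 held:FU  <A:1 Mu:0 Ld:0 B:1 rd:0 wr:1>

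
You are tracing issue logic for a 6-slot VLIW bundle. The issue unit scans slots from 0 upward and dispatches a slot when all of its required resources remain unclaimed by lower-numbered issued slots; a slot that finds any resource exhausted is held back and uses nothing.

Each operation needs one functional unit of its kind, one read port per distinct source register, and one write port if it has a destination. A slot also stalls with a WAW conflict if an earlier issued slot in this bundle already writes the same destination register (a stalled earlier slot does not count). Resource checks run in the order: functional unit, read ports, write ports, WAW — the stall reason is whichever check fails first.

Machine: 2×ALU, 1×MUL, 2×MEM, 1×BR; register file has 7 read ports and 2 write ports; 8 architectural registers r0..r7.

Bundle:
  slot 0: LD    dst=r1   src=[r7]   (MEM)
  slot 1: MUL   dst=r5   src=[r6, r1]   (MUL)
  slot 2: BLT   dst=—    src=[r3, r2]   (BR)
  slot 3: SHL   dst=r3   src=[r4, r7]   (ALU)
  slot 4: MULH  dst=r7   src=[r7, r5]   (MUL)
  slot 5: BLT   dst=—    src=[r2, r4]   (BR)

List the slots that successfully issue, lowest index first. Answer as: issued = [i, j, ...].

(0) want 1×MEM +1rd +1wr — yes → AL2|MU1|ME1|BR1|rd6|wr1
(1) want 1×MUL +2rd +1wr — yes → AL2|MU0|ME1|BR1|rd4|wr0
(2) want 1×BR +2rd +0wr — yes → AL2|MU0|ME1|BR0|rd2|wr0
(3) want 1×ALU +2rd +1wr — WR_PORT → AL2|MU0|ME1|BR0|rd2|wr0
(4) want 1×MUL +2rd +1wr — FU → AL2|MU0|ME1|BR0|rd2|wr0
(5) want 1×BR +2rd +0wr — FU → AL2|MU0|ME1|BR0|rd2|wr0

issued = [0, 1, 2]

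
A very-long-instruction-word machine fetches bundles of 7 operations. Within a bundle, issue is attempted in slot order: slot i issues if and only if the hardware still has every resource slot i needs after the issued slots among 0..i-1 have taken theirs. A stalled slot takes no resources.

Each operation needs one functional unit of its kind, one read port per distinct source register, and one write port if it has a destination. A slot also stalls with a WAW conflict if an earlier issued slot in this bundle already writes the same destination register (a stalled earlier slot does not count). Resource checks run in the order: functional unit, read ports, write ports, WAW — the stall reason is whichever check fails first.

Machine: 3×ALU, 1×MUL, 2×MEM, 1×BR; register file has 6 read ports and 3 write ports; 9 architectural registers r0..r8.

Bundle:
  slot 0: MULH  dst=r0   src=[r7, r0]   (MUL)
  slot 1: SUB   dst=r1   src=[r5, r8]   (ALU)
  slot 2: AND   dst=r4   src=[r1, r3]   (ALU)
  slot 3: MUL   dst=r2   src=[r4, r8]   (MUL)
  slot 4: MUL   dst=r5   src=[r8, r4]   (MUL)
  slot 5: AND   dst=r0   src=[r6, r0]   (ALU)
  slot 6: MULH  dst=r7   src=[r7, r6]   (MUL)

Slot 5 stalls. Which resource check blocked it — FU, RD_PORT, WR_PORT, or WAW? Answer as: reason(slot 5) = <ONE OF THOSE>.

[0] MUL needs rd=2 wr=1: ok; after: ALU=3 MUL=0 MEM=2 BR=1, R=4, W=2
[1] ALU needs rd=2 wr=1: ok; after: ALU=2 MUL=0 MEM=2 BR=1, R=2, W=1
[2] ALU needs rd=2 wr=1: ok; after: ALU=1 MUL=0 MEM=2 BR=1, R=0, W=0
[3] MUL needs rd=2 wr=1: FU; after: ALU=1 MUL=0 MEM=2 BR=1, R=0, W=0
[4] MUL needs rd=2 wr=1: FU; after: ALU=1 MUL=0 MEM=2 BR=1, R=0, W=0
[5] ALU needs rd=2 wr=1: RD_PORT; after: ALU=1 MUL=0 MEM=2 BR=1, R=0, W=0
[6] MUL needs rd=2 wr=1: FU; after: ALU=1 MUL=0 MEM=2 BR=1, R=0, W=0

reason(slot 5) = RD_PORT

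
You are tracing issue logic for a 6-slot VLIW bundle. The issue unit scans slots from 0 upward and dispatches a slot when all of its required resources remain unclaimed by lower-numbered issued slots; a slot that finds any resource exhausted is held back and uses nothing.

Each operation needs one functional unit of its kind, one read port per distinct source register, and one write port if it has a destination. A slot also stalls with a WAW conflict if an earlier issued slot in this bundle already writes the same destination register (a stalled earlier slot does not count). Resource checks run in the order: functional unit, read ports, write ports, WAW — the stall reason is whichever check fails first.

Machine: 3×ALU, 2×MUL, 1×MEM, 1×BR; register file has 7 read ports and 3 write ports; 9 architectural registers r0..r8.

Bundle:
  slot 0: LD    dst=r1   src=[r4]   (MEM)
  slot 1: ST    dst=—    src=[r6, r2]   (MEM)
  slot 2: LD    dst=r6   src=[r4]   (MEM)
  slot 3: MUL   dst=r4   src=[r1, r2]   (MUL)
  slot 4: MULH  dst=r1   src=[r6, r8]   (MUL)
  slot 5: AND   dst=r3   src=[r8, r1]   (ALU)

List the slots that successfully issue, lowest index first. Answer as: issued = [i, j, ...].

issued = [0, 3, 5]

#0 MEM src=r4 dispatched  <A:3 Mu:2 Ld:0 B:1 rd:6 wr:2>
#1 MEM src=r6,r2 held:FU  <A:3 Mu:2 Ld:0 B:1 rd:6 wr:2>
#2 MEM src=r4 held:FU  <A:3 Mu:2 Ld:0 B:1 rd:6 wr:2>
#3 MUL src=r1,r2 dispatched  <A:3 Mu:1 Ld:0 B:1 rd:4 wr:1>
#4 MUL src=r6,r8 held:WAW  <A:3 Mu:1 Ld:0 B:1 rd:4 wr:1>
#5 ALU src=r8,r1 dispatched  <A:2 Mu:1 Ld:0 B:1 rd:2 wr:0>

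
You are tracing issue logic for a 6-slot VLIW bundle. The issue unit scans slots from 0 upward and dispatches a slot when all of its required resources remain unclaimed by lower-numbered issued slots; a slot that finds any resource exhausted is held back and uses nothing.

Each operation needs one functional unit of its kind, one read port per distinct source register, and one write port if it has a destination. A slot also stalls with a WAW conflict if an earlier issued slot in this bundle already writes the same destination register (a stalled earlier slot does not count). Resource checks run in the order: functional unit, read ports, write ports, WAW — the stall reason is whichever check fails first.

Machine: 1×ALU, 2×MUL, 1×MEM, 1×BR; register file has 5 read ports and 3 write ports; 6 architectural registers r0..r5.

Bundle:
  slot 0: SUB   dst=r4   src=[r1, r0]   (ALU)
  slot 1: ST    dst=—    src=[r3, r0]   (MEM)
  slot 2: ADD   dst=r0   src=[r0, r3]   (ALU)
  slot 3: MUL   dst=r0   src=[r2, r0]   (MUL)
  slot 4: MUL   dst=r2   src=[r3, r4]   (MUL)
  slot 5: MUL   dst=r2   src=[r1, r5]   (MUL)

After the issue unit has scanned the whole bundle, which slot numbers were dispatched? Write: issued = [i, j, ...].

issued = [0, 1]

slot 0 (ALU): ISSUE — free A0,Mu2,Ld1,B1 rp3 wp2
slot 1 (MEM): ISSUE — free A0,Mu2,Ld0,B1 rp1 wp2
slot 2 (ALU): stall FU — free A0,Mu2,Ld0,B1 rp1 wp2
slot 3 (MUL): stall RD_PORT — free A0,Mu2,Ld0,B1 rp1 wp2
slot 4 (MUL): stall RD_PORT — free A0,Mu2,Ld0,B1 rp1 wp2
slot 5 (MUL): stall RD_PORT — free A0,Mu2,Ld0,B1 rp1 wp2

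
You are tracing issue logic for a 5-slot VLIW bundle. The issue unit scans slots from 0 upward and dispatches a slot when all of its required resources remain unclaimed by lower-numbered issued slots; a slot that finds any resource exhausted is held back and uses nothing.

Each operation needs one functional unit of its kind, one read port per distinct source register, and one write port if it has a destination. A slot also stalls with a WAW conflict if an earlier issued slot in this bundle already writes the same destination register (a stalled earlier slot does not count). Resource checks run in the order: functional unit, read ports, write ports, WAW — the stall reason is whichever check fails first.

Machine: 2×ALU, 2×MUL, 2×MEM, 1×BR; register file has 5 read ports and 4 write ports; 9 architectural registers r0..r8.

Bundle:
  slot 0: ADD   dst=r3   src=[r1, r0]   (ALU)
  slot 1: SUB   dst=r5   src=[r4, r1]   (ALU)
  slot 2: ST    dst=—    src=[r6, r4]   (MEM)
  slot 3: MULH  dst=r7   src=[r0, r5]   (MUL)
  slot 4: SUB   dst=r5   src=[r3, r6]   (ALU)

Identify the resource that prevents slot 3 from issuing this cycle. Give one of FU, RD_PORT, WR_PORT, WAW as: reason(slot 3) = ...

[0] ALU needs rd=2 wr=1: ok; after: ALU=1 MUL=2 MEM=2 BR=1, R=3, W=3
[1] ALU needs rd=2 wr=1: ok; after: ALU=0 MUL=2 MEM=2 BR=1, R=1, W=2
[2] MEM needs rd=2 wr=0: RD_PORT; after: ALU=0 MUL=2 MEM=2 BR=1, R=1, W=2
[3] MUL needs rd=2 wr=1: RD_PORT; after: ALU=0 MUL=2 MEM=2 BR=1, R=1, W=2
[4] ALU needs rd=2 wr=1: FU; after: ALU=0 MUL=2 MEM=2 BR=1, R=1, W=2

reason(slot 3) = RD_PORT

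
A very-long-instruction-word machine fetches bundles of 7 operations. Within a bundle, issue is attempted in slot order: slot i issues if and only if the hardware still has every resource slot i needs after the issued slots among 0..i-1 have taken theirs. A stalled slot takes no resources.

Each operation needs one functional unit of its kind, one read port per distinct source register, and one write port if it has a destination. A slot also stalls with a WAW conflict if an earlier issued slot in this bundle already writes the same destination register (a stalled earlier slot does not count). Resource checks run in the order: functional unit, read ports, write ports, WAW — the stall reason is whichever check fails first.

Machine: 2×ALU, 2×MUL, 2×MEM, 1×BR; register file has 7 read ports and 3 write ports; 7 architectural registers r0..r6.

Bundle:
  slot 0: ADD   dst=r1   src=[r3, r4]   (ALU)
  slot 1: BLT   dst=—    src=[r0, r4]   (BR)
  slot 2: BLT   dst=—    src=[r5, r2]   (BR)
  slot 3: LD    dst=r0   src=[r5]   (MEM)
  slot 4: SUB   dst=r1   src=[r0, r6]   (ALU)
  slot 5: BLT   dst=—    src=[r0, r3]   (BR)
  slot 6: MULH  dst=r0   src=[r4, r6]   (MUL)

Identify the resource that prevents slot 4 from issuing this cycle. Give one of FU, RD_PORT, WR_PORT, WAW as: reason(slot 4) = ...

reason(slot 4) = WAW

  0. ALU→r1 ⇒ go  {1A/2Mu/2Ld/1B | 5r 2w}
  1. BR ⇒ go  {1A/2Mu/2Ld/0B | 3r 2w}
  2. BR ⇒ no(FU)  {1A/2Mu/2Ld/0B | 3r 2w}
  3. MEM→r0 ⇒ go  {1A/2Mu/1Ld/0B | 2r 1w}
  4. ALU→r1 ⇒ no(WAW)  {1A/2Mu/1Ld/0B | 2r 1w}
  5. BR ⇒ no(FU)  {1A/2Mu/1Ld/0B | 2r 1w}
  6. MUL→r0 ⇒ no(WAW)  {1A/2Mu/1Ld/0B | 2r 1w}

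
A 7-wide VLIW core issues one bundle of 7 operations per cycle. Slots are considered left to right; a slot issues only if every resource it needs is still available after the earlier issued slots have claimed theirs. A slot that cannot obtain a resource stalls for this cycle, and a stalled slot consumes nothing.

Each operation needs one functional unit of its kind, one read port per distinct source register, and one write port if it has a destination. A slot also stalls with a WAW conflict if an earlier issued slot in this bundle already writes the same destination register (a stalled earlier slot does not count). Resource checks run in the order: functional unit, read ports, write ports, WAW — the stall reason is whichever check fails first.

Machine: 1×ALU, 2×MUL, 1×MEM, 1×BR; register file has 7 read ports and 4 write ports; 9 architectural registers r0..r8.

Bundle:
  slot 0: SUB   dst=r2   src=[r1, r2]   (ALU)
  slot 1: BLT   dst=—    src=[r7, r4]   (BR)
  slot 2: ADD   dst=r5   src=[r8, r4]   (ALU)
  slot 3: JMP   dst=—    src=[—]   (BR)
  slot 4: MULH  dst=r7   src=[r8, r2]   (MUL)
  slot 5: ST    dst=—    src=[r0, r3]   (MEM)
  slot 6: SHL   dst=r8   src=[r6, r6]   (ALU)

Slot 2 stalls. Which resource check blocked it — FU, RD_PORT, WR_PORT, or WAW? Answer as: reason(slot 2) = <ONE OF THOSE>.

reason(slot 2) = FU

  0. ALU→r2 ⇒ go  {0A/2Mu/1Ld/1B | 5r 3w}
  1. BR ⇒ go  {0A/2Mu/1Ld/0B | 3r 3w}
  2. ALU→r5 ⇒ no(FU)  {0A/2Mu/1Ld/0B | 3r 3w}
  3. BR ⇒ no(FU)  {0A/2Mu/1Ld/0B | 3r 3w}
  4. MUL→r7 ⇒ go  {0A/1Mu/1Ld/0B | 1r 2w}
  5. MEM ⇒ no(RD_PORT)  {0A/1Mu/1Ld/0B | 1r 2w}
  6. ALU→r8 ⇒ no(FU)  {0A/1Mu/1Ld/0B | 1r 2w}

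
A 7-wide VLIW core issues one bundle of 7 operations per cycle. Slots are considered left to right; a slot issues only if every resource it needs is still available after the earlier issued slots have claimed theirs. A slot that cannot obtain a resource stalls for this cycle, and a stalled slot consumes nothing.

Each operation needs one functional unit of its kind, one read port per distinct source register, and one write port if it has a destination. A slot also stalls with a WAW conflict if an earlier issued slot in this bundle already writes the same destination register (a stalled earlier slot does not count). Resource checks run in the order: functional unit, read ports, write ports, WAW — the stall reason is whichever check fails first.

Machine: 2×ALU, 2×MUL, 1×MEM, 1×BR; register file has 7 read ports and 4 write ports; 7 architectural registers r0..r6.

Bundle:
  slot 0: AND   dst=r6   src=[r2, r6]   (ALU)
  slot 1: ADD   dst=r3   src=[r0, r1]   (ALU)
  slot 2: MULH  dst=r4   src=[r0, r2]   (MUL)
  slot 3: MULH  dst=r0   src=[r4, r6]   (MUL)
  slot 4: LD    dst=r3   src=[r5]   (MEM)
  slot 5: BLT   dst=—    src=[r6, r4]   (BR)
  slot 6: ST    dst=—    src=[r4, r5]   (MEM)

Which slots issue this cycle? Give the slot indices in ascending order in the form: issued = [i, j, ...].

issued = [0, 1, 2]

(0) want 1×ALU +2rd +1wr — yes → AL1|MU2|ME1|BR1|rd5|wr3
(1) want 1×ALU +2rd +1wr — yes → AL0|MU2|ME1|BR1|rd3|wr2
(2) want 1×MUL +2rd +1wr — yes → AL0|MU1|ME1|BR1|rd1|wr1
(3) want 1×MUL +2rd +1wr — RD_PORT → AL0|MU1|ME1|BR1|rd1|wr1
(4) want 1×MEM +1rd +1wr — WAW → AL0|MU1|ME1|BR1|rd1|wr1
(5) want 1×BR +2rd +0wr — RD_PORT → AL0|MU1|ME1|BR1|rd1|wr1
(6) want 1×MEM +2rd +0wr — RD_PORT → AL0|MU1|ME1|BR1|rd1|wr1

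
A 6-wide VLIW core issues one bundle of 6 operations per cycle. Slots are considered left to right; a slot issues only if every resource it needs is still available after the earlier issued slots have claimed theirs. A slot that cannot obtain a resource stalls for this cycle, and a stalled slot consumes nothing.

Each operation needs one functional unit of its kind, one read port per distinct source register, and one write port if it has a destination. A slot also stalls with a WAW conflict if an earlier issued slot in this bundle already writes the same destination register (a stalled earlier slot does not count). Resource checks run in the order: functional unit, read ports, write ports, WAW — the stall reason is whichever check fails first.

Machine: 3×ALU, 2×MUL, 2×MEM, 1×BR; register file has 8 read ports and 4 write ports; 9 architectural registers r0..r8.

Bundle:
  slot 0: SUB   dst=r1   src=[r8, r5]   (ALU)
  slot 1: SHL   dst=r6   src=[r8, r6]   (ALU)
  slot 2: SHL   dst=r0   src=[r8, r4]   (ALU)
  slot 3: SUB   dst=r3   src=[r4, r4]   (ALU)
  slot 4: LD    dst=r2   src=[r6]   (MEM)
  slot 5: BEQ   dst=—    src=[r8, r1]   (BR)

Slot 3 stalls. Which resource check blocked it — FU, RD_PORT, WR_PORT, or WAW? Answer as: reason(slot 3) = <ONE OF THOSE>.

(0) want 1×ALU +2rd +1wr — yes → AL2|MU2|ME2|BR1|rd6|wr3
(1) want 1×ALU +2rd +1wr — yes → AL1|MU2|ME2|BR1|rd4|wr2
(2) want 1×ALU +2rd +1wr — yes → AL0|MU2|ME2|BR1|rd2|wr1
(3) want 1×ALU +1rd +1wr — FU → AL0|MU2|ME2|BR1|rd2|wr1
(4) want 1×MEM +1rd +1wr — yes → AL0|MU2|ME1|BR1|rd1|wr0
(5) want 1×BR +2rd +0wr — RD_PORT → AL0|MU2|ME1|BR1|rd1|wr0

reason(slot 3) = FU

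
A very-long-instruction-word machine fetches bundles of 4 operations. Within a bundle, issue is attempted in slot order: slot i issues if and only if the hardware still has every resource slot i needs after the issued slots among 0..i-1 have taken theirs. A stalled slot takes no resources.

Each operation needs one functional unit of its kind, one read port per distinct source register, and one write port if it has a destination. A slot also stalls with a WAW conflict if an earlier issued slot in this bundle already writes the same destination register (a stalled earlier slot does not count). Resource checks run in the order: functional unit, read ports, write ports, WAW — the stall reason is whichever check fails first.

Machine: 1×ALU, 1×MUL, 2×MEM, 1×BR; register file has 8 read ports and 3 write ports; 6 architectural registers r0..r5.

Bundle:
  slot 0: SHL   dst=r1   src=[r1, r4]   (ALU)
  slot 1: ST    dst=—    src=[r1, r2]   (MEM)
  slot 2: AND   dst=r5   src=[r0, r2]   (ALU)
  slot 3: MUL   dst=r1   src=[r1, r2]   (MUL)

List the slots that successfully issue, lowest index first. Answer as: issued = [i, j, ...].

issued = [0, 1]

  0. ALU→r1 ⇒ go  {0A/1Mu/2Ld/1B | 6r 2w}
  1. MEM ⇒ go  {0A/1Mu/1Ld/1B | 4r 2w}
  2. ALU→r5 ⇒ no(FU)  {0A/1Mu/1Ld/1B | 4r 2w}
  3. MUL→r1 ⇒ no(WAW)  {0A/1Mu/1Ld/1B | 4r 2w}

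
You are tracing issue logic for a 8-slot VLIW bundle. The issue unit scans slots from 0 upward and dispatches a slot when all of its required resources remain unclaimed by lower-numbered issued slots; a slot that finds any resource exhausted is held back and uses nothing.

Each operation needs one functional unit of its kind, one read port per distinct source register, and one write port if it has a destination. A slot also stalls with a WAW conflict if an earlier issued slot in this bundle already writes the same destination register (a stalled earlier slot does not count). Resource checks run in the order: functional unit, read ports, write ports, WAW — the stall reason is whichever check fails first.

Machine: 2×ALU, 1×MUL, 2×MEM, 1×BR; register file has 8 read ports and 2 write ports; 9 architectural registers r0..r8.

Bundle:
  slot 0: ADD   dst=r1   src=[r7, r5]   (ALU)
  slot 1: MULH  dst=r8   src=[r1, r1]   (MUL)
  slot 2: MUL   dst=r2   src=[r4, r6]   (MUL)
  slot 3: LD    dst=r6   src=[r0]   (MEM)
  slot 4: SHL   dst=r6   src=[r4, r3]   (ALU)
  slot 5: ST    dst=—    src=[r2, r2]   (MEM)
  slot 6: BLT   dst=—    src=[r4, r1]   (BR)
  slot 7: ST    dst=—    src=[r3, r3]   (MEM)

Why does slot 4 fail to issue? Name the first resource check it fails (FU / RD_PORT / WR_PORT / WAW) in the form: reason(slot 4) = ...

  0. ALU→r1 ⇒ go  {1A/1Mu/2Ld/1B | 6r 1w}
  1. MUL→r8 ⇒ go  {1A/0Mu/2Ld/1B | 5r 0w}
  2. MUL→r2 ⇒ no(FU)  {1A/0Mu/2Ld/1B | 5r 0w}
  3. MEM→r6 ⇒ no(WR_PORT)  {1A/0Mu/2Ld/1B | 5r 0w}
  4. ALU→r6 ⇒ no(WR_PORT)  {1A/0Mu/2Ld/1B | 5r 0w}
  5. MEM ⇒ go  {1A/0Mu/1Ld/1B | 4r 0w}
  6. BR ⇒ go  {1A/0Mu/1Ld/0B | 2r 0w}
  7. MEM ⇒ go  {1A/0Mu/0Ld/0B | 1r 0w}

reason(slot 4) = WR_PORT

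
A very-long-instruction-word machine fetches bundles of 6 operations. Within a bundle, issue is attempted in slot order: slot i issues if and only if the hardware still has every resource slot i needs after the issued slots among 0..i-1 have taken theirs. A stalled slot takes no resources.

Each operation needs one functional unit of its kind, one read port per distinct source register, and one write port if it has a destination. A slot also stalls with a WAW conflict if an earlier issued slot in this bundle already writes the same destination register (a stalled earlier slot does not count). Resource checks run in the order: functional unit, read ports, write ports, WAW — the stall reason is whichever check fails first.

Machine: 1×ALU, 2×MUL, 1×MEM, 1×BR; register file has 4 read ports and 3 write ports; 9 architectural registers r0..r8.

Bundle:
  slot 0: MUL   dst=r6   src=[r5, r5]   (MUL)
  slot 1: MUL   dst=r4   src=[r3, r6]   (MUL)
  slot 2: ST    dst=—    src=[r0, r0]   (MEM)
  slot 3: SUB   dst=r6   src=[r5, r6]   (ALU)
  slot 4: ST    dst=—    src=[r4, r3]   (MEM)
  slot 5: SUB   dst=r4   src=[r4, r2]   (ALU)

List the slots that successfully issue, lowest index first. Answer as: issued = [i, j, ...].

issued = [0, 1, 2]

#0 MUL src=r5,r5 dispatched  <A:1 Mu:1 Ld:1 B:1 rd:3 wr:2>
#1 MUL src=r3,r6 dispatched  <A:1 Mu:0 Ld:1 B:1 rd:1 wr:1>
#2 MEM src=r0,r0 dispatched  <A:1 Mu:0 Ld:0 B:1 rd:0 wr:1>
#3 ALU src=r5,r6 held:RD_PORT  <A:1 Mu:0 Ld:0 B:1 rd:0 wr:1>
#4 MEM src=r4,r3 held:FU  <A:1 Mu:0 Ld:0 B:1 rd:0 wr:1>
#5 ALU src=r4,r2 held:RD_PORT  <A:1 Mu:0 Ld:0 B:1 rd:0 wr:1>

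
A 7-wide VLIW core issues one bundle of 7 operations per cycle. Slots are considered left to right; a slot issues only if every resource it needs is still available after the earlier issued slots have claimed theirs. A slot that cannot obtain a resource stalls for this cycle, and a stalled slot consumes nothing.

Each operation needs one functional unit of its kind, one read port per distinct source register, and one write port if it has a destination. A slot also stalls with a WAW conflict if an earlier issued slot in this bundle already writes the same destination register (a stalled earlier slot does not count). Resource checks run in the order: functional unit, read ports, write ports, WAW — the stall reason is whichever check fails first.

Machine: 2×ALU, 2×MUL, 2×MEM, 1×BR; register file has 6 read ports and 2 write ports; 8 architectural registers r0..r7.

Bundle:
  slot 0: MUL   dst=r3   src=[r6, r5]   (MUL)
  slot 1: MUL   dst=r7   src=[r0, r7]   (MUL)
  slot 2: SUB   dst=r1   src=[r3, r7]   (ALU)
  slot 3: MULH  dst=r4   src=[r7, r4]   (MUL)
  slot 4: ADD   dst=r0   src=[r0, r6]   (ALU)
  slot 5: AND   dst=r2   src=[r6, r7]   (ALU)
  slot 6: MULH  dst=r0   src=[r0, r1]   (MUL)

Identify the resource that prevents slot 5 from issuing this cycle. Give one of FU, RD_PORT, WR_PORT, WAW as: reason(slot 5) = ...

reason(slot 5) = WR_PORT

  0. MUL→r3 ⇒ go  {2A/1Mu/2Ld/1B | 4r 1w}
  1. MUL→r7 ⇒ go  {2A/0Mu/2Ld/1B | 2r 0w}
  2. ALU→r1 ⇒ no(WR_PORT)  {2A/0Mu/2Ld/1B | 2r 0w}
  3. MUL→r4 ⇒ no(FU)  {2A/0Mu/2Ld/1B | 2r 0w}
  4. ALU→r0 ⇒ no(WR_PORT)  {2A/0Mu/2Ld/1B | 2r 0w}
  5. ALU→r2 ⇒ no(WR_PORT)  {2A/0Mu/2Ld/1B | 2r 0w}
  6. MUL→r0 ⇒ no(FU)  {2A/0Mu/2Ld/1B | 2r 0w}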